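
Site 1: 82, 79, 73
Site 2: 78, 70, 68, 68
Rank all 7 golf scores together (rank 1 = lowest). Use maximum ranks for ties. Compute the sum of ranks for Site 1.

Sorted (ascending): 68, 68, 70, 73, 78, 79, 82
The 2 values of 68 occupy positions 1–2 → each gets rank 2.
Site 1 values → pooled ranks: 82→7, 79→6, 73→4
Rank sum = 7 + 6 + 4 = 17

17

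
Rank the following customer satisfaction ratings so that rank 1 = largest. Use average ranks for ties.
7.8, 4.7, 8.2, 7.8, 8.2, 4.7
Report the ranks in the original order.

Sorted (descending): 8.2, 8.2, 7.8, 7.8, 4.7, 4.7
The 2 values of 8.2 occupy positions 1–2 → average rank (1+2)/2 = 1.5.
The 2 values of 7.8 occupy positions 3–4 → average rank (3+4)/2 = 3.5.
The 2 values of 4.7 occupy positions 5–6 → average rank (5+6)/2 = 5.5.

3.5, 5.5, 1.5, 3.5, 1.5, 5.5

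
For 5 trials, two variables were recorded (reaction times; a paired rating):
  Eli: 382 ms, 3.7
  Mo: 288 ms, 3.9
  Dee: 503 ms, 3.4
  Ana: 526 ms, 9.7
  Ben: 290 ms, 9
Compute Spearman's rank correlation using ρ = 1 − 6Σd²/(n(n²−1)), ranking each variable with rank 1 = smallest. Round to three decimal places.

0.100

Ranks of variable 1: 3, 1, 4, 5, 2
Ranks of variable 2: 2, 3, 1, 5, 4
d = r₁ − r₂: 1, -2, 3, 0, -2
d²: 1, 4, 9, 0, 4; Σd² = 18
ρ = 1 − 6·18/(5·24) = 1 − 108/120 = 0.100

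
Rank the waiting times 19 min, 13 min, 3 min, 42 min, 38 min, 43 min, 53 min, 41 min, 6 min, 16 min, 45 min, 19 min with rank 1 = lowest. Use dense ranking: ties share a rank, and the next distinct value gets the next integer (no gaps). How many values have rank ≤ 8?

9

Sorted (ascending): 3, 6, 13, 16, 19, 19, 38, 41, 42, 43, 45, 53
The 2 values of 19 share dense rank 5.
Remaining distinct values take the next consecutive integers.
Ranks ≤ 8: {1, 2, 3, 4, 5, 5, 6, 7, 8} → 9 values.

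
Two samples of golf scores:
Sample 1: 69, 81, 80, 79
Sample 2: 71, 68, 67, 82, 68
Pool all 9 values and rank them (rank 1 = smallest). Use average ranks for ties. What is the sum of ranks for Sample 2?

20

Sorted (ascending): 67, 68, 68, 69, 71, 79, 80, 81, 82
The 2 values of 68 occupy positions 2–3 → average rank (2+3)/2 = 2.5.
Sample 2 values → pooled ranks: 71→5, 68→2.5, 67→1, 82→9, 68→2.5
Rank sum = 5 + 2.5 + 1 + 9 + 2.5 = 20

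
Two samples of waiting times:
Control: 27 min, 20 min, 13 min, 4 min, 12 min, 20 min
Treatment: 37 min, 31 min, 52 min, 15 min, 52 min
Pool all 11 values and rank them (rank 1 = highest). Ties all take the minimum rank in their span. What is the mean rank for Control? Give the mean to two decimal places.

7.83

Sorted (descending): 52, 52, 37, 31, 27, 20, 20, 15, 13, 12, 4
The 2 values of 52 occupy positions 1–2 → each gets rank 1.
The 2 values of 20 occupy positions 6–7 → each gets rank 6.
Control values → pooled ranks: 27→5, 20→6, 13→9, 4→11, 12→10, 20→6
Mean rank = (5 + 6 + 9 + 11 + 10 + 6) / 6 = 7.83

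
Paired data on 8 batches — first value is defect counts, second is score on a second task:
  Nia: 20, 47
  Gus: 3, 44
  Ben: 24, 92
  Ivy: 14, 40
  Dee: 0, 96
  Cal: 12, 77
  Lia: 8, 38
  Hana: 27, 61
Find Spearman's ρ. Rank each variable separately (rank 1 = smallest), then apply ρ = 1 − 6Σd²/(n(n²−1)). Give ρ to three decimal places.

0.048

Ranks of variable 1: 6, 2, 7, 5, 1, 4, 3, 8
Ranks of variable 2: 4, 3, 7, 2, 8, 6, 1, 5
d = r₁ − r₂: 2, -1, 0, 3, -7, -2, 2, 3
d²: 4, 1, 0, 9, 49, 4, 4, 9; Σd² = 80
ρ = 1 − 6·80/(8·63) = 1 − 480/504 = 0.048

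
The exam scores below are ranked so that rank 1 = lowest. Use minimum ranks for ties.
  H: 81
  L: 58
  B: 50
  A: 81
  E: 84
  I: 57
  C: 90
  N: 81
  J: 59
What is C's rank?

9

Sorted (ascending): 50, 57, 58, 59, 81, 81, 81, 84, 90
The 3 values of 81 occupy positions 5–7 → each gets rank 5.
C has value 90 → rank 9.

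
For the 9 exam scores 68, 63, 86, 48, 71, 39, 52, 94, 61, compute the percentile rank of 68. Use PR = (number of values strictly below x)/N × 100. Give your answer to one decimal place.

N = 9.
Strictly below 68: 5. Equal to 68: 1.
PR = 5/9 × 100 = 55.6

55.6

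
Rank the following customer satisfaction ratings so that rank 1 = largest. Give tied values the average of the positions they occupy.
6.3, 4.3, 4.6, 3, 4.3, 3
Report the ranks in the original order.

Sorted (descending): 6.3, 4.6, 4.3, 4.3, 3, 3
The 2 values of 4.3 occupy positions 3–4 → average rank (3+4)/2 = 3.5.
The 2 values of 3 occupy positions 5–6 → average rank (5+6)/2 = 5.5.

1, 3.5, 2, 5.5, 3.5, 5.5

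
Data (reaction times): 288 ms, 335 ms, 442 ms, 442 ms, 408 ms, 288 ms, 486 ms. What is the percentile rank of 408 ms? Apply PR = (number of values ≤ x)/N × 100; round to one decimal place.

57.1

N = 7.
Strictly below 408: 3. Equal to 408: 1.
PR = 4/7 × 100 = 57.1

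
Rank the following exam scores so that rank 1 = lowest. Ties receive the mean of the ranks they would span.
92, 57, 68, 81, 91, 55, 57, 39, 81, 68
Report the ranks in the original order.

10, 3.5, 5.5, 7.5, 9, 2, 3.5, 1, 7.5, 5.5

Sorted (ascending): 39, 55, 57, 57, 68, 68, 81, 81, 91, 92
The 2 values of 57 occupy positions 3–4 → average rank (3+4)/2 = 3.5.
The 2 values of 68 occupy positions 5–6 → average rank (5+6)/2 = 5.5.
The 2 values of 81 occupy positions 7–8 → average rank (7+8)/2 = 7.5.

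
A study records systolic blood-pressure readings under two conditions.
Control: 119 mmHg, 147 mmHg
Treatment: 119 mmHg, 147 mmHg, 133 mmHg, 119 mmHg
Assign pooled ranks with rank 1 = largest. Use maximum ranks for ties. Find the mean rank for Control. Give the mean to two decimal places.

4.00

Sorted (descending): 147, 147, 133, 119, 119, 119
The 2 values of 147 occupy positions 1–2 → each gets rank 2.
The 3 values of 119 occupy positions 4–6 → each gets rank 6.
Control values → pooled ranks: 119→6, 147→2
Mean rank = (6 + 2) / 2 = 4.00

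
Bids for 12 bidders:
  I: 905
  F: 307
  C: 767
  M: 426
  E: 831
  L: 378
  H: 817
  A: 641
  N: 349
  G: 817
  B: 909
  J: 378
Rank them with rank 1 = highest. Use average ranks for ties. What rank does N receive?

11

Sorted (descending): 909, 905, 831, 817, 817, 767, 641, 426, 378, 378, 349, 307
The 2 values of 817 occupy positions 4–5 → average rank (4+5)/2 = 4.5.
The 2 values of 378 occupy positions 9–10 → average rank (9+10)/2 = 9.5.
N has value 349 → rank 11.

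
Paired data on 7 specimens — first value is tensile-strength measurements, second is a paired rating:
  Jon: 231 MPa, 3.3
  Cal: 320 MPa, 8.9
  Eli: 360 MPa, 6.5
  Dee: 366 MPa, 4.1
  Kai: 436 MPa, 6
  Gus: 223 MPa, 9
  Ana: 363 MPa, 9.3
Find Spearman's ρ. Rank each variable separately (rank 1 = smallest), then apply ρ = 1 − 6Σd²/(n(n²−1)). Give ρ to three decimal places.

-0.179

Ranks of variable 1: 2, 3, 4, 6, 7, 1, 5
Ranks of variable 2: 1, 5, 4, 2, 3, 6, 7
d = r₁ − r₂: 1, -2, 0, 4, 4, -5, -2
d²: 1, 4, 0, 16, 16, 25, 4; Σd² = 66
ρ = 1 − 6·66/(7·48) = 1 − 396/336 = -0.179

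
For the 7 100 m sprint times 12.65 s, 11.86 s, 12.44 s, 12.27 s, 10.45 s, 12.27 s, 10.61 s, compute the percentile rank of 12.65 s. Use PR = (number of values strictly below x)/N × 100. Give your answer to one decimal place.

N = 7.
Strictly below 12.65: 6. Equal to 12.65: 1.
PR = 6/7 × 100 = 85.7

85.7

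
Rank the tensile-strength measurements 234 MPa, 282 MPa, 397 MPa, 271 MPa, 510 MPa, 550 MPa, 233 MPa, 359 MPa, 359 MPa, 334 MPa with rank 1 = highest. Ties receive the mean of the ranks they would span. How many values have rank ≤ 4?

Sorted (descending): 550, 510, 397, 359, 359, 334, 282, 271, 234, 233
The 2 values of 359 occupy positions 4–5 → average rank (4+5)/2 = 4.5.
Ranks ≤ 4: {1, 2, 3} → 3 values.

3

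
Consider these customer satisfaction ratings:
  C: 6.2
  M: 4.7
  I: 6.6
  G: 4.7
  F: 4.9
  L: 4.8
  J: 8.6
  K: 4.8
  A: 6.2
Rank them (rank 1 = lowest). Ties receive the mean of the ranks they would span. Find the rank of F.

5

Sorted (ascending): 4.7, 4.7, 4.8, 4.8, 4.9, 6.2, 6.2, 6.6, 8.6
The 2 values of 4.7 occupy positions 1–2 → average rank (1+2)/2 = 1.5.
The 2 values of 4.8 occupy positions 3–4 → average rank (3+4)/2 = 3.5.
The 2 values of 6.2 occupy positions 6–7 → average rank (6+7)/2 = 6.5.
F has value 4.9 → rank 5.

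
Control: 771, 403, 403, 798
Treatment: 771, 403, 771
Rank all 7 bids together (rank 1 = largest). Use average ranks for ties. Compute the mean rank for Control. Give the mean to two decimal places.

Sorted (descending): 798, 771, 771, 771, 403, 403, 403
The 3 values of 771 occupy positions 2–4 → average rank 3.
The 3 values of 403 occupy positions 5–7 → average rank 6.
Control values → pooled ranks: 771→3, 403→6, 403→6, 798→1
Mean rank = (3 + 6 + 6 + 1) / 4 = 4.00

4.00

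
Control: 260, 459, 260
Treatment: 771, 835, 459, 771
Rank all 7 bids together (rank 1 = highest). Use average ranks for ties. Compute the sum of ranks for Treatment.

10.5

Sorted (descending): 835, 771, 771, 459, 459, 260, 260
The 2 values of 771 occupy positions 2–3 → average rank (2+3)/2 = 2.5.
The 2 values of 459 occupy positions 4–5 → average rank (4+5)/2 = 4.5.
The 2 values of 260 occupy positions 6–7 → average rank (6+7)/2 = 6.5.
Treatment values → pooled ranks: 771→2.5, 835→1, 459→4.5, 771→2.5
Rank sum = 2.5 + 1 + 4.5 + 2.5 = 10.5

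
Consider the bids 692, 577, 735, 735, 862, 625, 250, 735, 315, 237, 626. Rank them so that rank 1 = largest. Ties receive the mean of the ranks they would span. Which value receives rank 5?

692

Sorted (descending): 862, 735, 735, 735, 692, 626, 625, 577, 315, 250, 237
The 3 values of 735 occupy positions 2–4 → average rank 3.
Rank 5 → value 692.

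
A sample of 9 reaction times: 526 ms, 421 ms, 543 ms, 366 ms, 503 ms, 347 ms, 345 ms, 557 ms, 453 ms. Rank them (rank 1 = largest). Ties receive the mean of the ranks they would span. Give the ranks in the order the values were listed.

3, 6, 2, 7, 4, 8, 9, 1, 5

Sorted (descending): 557, 543, 526, 503, 453, 421, 366, 347, 345
No ties — each value takes its position as its rank.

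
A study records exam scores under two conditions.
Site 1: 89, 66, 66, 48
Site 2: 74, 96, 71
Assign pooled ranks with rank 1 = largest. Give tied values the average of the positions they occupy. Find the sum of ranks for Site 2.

Sorted (descending): 96, 89, 74, 71, 66, 66, 48
The 2 values of 66 occupy positions 5–6 → average rank (5+6)/2 = 5.5.
Site 2 values → pooled ranks: 74→3, 96→1, 71→4
Rank sum = 3 + 1 + 4 = 8

8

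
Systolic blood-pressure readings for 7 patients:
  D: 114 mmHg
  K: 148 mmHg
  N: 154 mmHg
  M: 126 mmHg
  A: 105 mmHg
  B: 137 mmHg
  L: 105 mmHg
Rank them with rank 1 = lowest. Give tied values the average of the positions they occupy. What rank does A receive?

1.5

Sorted (ascending): 105, 105, 114, 126, 137, 148, 154
The 2 values of 105 occupy positions 1–2 → average rank (1+2)/2 = 1.5.
A has value 105 mmHg → rank 1.5.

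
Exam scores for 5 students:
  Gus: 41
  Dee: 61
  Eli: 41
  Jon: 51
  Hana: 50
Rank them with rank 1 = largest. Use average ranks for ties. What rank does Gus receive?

Sorted (descending): 61, 51, 50, 41, 41
The 2 values of 41 occupy positions 4–5 → average rank (4+5)/2 = 4.5.
Gus has value 41 → rank 4.5.

4.5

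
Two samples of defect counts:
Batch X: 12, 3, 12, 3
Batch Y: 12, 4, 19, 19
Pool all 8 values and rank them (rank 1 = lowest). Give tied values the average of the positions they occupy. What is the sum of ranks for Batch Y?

23

Sorted (ascending): 3, 3, 4, 12, 12, 12, 19, 19
The 2 values of 3 occupy positions 1–2 → average rank (1+2)/2 = 1.5.
The 3 values of 12 occupy positions 4–6 → average rank 5.
The 2 values of 19 occupy positions 7–8 → average rank (7+8)/2 = 7.5.
Batch Y values → pooled ranks: 12→5, 4→3, 19→7.5, 19→7.5
Rank sum = 5 + 3 + 7.5 + 7.5 = 23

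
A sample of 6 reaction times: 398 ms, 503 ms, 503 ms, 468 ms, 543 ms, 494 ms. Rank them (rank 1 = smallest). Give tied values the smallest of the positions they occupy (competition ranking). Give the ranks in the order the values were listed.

1, 4, 4, 2, 6, 3

Sorted (ascending): 398, 468, 494, 503, 503, 543
The 2 values of 503 occupy positions 4–5 → each gets rank 4.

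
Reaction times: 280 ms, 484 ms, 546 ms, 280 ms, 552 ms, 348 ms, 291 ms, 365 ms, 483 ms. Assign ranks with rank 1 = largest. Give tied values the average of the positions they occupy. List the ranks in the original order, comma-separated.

Sorted (descending): 552, 546, 484, 483, 365, 348, 291, 280, 280
The 2 values of 280 occupy positions 8–9 → average rank (8+9)/2 = 8.5.

8.5, 3, 2, 8.5, 1, 6, 7, 5, 4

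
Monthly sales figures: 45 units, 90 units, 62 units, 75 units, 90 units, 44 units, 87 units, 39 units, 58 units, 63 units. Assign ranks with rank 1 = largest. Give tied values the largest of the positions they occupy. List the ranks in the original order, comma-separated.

8, 2, 6, 4, 2, 9, 3, 10, 7, 5

Sorted (descending): 90, 90, 87, 75, 63, 62, 58, 45, 44, 39
The 2 values of 90 occupy positions 1–2 → each gets rank 2.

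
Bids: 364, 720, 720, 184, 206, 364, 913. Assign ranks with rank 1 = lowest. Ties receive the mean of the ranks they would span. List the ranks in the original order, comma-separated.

3.5, 5.5, 5.5, 1, 2, 3.5, 7

Sorted (ascending): 184, 206, 364, 364, 720, 720, 913
The 2 values of 364 occupy positions 3–4 → average rank (3+4)/2 = 3.5.
The 2 values of 720 occupy positions 5–6 → average rank (5+6)/2 = 5.5.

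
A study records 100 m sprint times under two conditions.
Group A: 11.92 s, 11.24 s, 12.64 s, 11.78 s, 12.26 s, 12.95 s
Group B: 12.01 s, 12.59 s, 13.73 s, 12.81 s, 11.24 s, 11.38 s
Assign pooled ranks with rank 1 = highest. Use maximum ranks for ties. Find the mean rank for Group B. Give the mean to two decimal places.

Sorted (descending): 13.73, 12.95, 12.81, 12.64, 12.59, 12.26, 12.01, 11.92, 11.78, 11.38, 11.24, 11.24
The 2 values of 11.24 occupy positions 11–12 → each gets rank 12.
Group B values → pooled ranks: 12.01→7, 12.59→5, 13.73→1, 12.81→3, 11.24→12, 11.38→10
Mean rank = (7 + 5 + 1 + 3 + 12 + 10) / 6 = 6.33

6.33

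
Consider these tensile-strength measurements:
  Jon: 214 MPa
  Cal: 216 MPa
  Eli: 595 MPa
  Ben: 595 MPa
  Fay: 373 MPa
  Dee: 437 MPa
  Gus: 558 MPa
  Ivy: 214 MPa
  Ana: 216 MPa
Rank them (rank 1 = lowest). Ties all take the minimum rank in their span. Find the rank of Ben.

Sorted (ascending): 214, 214, 216, 216, 373, 437, 558, 595, 595
The 2 values of 214 occupy positions 1–2 → each gets rank 1.
The 2 values of 216 occupy positions 3–4 → each gets rank 3.
The 2 values of 595 occupy positions 8–9 → each gets rank 8.
Ben has value 595 MPa → rank 8.

8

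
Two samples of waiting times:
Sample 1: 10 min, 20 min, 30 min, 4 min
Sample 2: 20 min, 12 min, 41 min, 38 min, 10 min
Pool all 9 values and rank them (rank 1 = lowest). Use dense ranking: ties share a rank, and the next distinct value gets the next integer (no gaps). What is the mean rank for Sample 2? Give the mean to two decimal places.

Sorted (ascending): 4, 10, 10, 12, 20, 20, 30, 38, 41
The 2 values of 10 share dense rank 2.
The 2 values of 20 share dense rank 4.
Remaining distinct values take the next consecutive integers.
Sample 2 values → pooled ranks: 20→4, 12→3, 41→7, 38→6, 10→2
Mean rank = (4 + 3 + 7 + 6 + 2) / 5 = 4.40

4.40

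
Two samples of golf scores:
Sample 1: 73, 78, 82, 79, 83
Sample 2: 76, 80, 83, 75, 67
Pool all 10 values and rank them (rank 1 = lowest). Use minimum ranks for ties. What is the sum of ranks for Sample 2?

24

Sorted (ascending): 67, 73, 75, 76, 78, 79, 80, 82, 83, 83
The 2 values of 83 occupy positions 9–10 → each gets rank 9.
Sample 2 values → pooled ranks: 76→4, 80→7, 83→9, 75→3, 67→1
Rank sum = 4 + 7 + 9 + 3 + 1 = 24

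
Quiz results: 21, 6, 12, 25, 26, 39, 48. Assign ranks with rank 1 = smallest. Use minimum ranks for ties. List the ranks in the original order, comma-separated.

Sorted (ascending): 6, 12, 21, 25, 26, 39, 48
No ties — each value takes its position as its rank.

3, 1, 2, 4, 5, 6, 7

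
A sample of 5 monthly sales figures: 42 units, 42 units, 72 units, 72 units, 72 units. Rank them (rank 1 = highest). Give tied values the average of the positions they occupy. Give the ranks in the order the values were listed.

4.5, 4.5, 2, 2, 2

Sorted (descending): 72, 72, 72, 42, 42
The 3 values of 72 occupy positions 1–3 → average rank 2.
The 2 values of 42 occupy positions 4–5 → average rank (4+5)/2 = 4.5.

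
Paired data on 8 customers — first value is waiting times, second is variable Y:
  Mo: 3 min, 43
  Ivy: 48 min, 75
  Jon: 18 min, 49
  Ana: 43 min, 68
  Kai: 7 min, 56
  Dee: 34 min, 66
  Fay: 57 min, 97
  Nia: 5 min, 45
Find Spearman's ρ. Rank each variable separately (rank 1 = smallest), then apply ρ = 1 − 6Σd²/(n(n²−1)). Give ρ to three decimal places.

Ranks of variable 1: 1, 7, 4, 6, 3, 5, 8, 2
Ranks of variable 2: 1, 7, 3, 6, 4, 5, 8, 2
d = r₁ − r₂: 0, 0, 1, 0, -1, 0, 0, 0
d²: 0, 0, 1, 0, 1, 0, 0, 0; Σd² = 2
ρ = 1 − 6·2/(8·63) = 1 − 12/504 = 0.976

0.976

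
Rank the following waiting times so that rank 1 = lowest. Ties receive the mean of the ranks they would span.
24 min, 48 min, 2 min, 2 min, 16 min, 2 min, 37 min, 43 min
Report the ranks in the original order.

5, 8, 2, 2, 4, 2, 6, 7

Sorted (ascending): 2, 2, 2, 16, 24, 37, 43, 48
The 3 values of 2 occupy positions 1–3 → average rank 2.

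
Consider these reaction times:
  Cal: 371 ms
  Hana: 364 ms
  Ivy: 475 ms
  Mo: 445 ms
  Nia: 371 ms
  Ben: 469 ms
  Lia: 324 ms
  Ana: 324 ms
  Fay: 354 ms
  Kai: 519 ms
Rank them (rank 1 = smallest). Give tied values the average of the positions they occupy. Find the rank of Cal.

Sorted (ascending): 324, 324, 354, 364, 371, 371, 445, 469, 475, 519
The 2 values of 324 occupy positions 1–2 → average rank (1+2)/2 = 1.5.
The 2 values of 371 occupy positions 5–6 → average rank (5+6)/2 = 5.5.
Cal has value 371 ms → rank 5.5.

5.5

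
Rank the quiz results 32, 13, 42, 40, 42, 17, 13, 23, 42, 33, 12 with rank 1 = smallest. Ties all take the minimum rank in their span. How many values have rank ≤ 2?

Sorted (ascending): 12, 13, 13, 17, 23, 32, 33, 40, 42, 42, 42
The 2 values of 13 occupy positions 2–3 → each gets rank 2.
The 3 values of 42 occupy positions 9–11 → each gets rank 9.
Ranks ≤ 2: {1, 2, 2} → 3 values.

3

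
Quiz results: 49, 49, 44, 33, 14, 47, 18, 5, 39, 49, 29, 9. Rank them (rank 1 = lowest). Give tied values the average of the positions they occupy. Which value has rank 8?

Sorted (ascending): 5, 9, 14, 18, 29, 33, 39, 44, 47, 49, 49, 49
The 3 values of 49 occupy positions 10–12 → average rank 11.
Rank 8 → value 44.

44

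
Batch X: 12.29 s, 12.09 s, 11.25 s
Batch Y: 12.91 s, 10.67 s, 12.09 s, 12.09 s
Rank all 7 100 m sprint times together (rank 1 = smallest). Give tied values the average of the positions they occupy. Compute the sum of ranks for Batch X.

12

Sorted (ascending): 10.67, 11.25, 12.09, 12.09, 12.09, 12.29, 12.91
The 3 values of 12.09 occupy positions 3–5 → average rank 4.
Batch X values → pooled ranks: 12.29→6, 12.09→4, 11.25→2
Rank sum = 6 + 4 + 2 = 12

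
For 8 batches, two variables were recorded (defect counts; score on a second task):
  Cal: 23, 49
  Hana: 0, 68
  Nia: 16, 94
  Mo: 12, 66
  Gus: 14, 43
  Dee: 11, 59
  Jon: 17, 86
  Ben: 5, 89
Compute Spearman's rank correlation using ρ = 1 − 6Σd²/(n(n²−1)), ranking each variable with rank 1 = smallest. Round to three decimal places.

-0.167

Ranks of variable 1: 8, 1, 6, 4, 5, 3, 7, 2
Ranks of variable 2: 2, 5, 8, 4, 1, 3, 6, 7
d = r₁ − r₂: 6, -4, -2, 0, 4, 0, 1, -5
d²: 36, 16, 4, 0, 16, 0, 1, 25; Σd² = 98
ρ = 1 − 6·98/(8·63) = 1 − 588/504 = -0.167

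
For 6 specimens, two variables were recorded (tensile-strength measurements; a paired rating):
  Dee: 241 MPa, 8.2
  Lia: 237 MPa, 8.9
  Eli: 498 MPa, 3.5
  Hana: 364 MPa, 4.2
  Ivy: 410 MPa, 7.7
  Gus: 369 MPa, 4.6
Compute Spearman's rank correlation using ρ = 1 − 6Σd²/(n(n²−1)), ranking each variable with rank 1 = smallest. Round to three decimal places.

Ranks of variable 1: 2, 1, 6, 3, 5, 4
Ranks of variable 2: 5, 6, 1, 2, 4, 3
d = r₁ − r₂: -3, -5, 5, 1, 1, 1
d²: 9, 25, 25, 1, 1, 1; Σd² = 62
ρ = 1 − 6·62/(6·35) = 1 − 372/210 = -0.771

-0.771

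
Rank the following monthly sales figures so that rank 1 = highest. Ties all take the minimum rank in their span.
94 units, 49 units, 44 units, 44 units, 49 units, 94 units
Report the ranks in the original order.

1, 3, 5, 5, 3, 1

Sorted (descending): 94, 94, 49, 49, 44, 44
The 2 values of 94 occupy positions 1–2 → each gets rank 1.
The 2 values of 49 occupy positions 3–4 → each gets rank 3.
The 2 values of 44 occupy positions 5–6 → each gets rank 5.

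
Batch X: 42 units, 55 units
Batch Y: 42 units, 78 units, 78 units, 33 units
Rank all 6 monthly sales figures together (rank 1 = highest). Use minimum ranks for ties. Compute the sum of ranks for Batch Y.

12

Sorted (descending): 78, 78, 55, 42, 42, 33
The 2 values of 78 occupy positions 1–2 → each gets rank 1.
The 2 values of 42 occupy positions 4–5 → each gets rank 4.
Batch Y values → pooled ranks: 42→4, 78→1, 78→1, 33→6
Rank sum = 4 + 1 + 1 + 6 = 12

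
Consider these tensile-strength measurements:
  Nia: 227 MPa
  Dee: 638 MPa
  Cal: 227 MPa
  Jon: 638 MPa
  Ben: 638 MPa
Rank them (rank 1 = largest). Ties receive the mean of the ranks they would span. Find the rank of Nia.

4.5

Sorted (descending): 638, 638, 638, 227, 227
The 3 values of 638 occupy positions 1–3 → average rank 2.
The 2 values of 227 occupy positions 4–5 → average rank (4+5)/2 = 4.5.
Nia has value 227 MPa → rank 4.5.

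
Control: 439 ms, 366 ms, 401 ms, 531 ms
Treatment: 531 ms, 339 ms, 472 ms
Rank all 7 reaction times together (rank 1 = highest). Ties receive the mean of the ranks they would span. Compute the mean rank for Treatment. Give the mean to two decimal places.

Sorted (descending): 531, 531, 472, 439, 401, 366, 339
The 2 values of 531 occupy positions 1–2 → average rank (1+2)/2 = 1.5.
Treatment values → pooled ranks: 531→1.5, 339→7, 472→3
Mean rank = (1.5 + 7 + 3) / 3 = 3.83

3.83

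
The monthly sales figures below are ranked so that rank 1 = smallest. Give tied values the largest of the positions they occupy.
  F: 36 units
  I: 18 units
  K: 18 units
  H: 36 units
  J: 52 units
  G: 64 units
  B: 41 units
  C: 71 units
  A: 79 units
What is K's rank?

Sorted (ascending): 18, 18, 36, 36, 41, 52, 64, 71, 79
The 2 values of 18 occupy positions 1–2 → each gets rank 2.
The 2 values of 36 occupy positions 3–4 → each gets rank 4.
K has value 18 units → rank 2.

2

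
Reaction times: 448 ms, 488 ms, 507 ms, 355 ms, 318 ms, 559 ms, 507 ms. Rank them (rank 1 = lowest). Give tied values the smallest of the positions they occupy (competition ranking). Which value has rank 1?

Sorted (ascending): 318, 355, 448, 488, 507, 507, 559
The 2 values of 507 occupy positions 5–6 → each gets rank 5.
Rank 1 → value 318.

318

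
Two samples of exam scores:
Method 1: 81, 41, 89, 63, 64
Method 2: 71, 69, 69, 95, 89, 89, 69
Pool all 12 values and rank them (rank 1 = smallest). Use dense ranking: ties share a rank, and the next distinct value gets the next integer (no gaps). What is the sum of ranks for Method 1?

19

Sorted (ascending): 41, 63, 64, 69, 69, 69, 71, 81, 89, 89, 89, 95
The 3 values of 69 share dense rank 4.
The 3 values of 89 share dense rank 7.
Remaining distinct values take the next consecutive integers.
Method 1 values → pooled ranks: 81→6, 41→1, 89→7, 63→2, 64→3
Rank sum = 6 + 1 + 7 + 2 + 3 = 19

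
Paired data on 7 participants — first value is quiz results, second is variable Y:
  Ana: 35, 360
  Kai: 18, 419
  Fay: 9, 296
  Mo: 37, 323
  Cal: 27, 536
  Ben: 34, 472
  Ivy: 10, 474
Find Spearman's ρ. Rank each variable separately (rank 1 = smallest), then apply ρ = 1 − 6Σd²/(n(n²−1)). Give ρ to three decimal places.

-0.071

Ranks of variable 1: 6, 3, 1, 7, 4, 5, 2
Ranks of variable 2: 3, 4, 1, 2, 7, 5, 6
d = r₁ − r₂: 3, -1, 0, 5, -3, 0, -4
d²: 9, 1, 0, 25, 9, 0, 16; Σd² = 60
ρ = 1 − 6·60/(7·48) = 1 − 360/336 = -0.071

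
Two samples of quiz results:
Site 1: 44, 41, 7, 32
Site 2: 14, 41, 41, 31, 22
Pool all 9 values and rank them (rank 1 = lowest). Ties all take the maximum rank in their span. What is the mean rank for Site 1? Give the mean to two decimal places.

5.75

Sorted (ascending): 7, 14, 22, 31, 32, 41, 41, 41, 44
The 3 values of 41 occupy positions 6–8 → each gets rank 8.
Site 1 values → pooled ranks: 44→9, 41→8, 7→1, 32→5
Mean rank = (9 + 8 + 1 + 5) / 4 = 5.75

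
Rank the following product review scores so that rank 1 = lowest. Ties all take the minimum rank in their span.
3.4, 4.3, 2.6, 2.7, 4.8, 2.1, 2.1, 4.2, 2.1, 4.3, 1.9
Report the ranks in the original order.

7, 9, 5, 6, 11, 2, 2, 8, 2, 9, 1

Sorted (ascending): 1.9, 2.1, 2.1, 2.1, 2.6, 2.7, 3.4, 4.2, 4.3, 4.3, 4.8
The 3 values of 2.1 occupy positions 2–4 → each gets rank 2.
The 2 values of 4.3 occupy positions 9–10 → each gets rank 9.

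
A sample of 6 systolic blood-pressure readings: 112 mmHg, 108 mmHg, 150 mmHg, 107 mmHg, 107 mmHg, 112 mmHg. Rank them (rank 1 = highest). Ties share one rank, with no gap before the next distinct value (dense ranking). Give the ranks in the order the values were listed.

Sorted (descending): 150, 112, 112, 108, 107, 107
The 2 values of 112 share dense rank 2.
The 2 values of 107 share dense rank 4.
Remaining distinct values take the next consecutive integers.

2, 3, 1, 4, 4, 2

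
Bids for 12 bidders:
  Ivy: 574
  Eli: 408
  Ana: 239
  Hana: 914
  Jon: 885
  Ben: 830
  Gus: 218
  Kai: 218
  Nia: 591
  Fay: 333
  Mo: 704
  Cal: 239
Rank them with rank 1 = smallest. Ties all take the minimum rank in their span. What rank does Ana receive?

3

Sorted (ascending): 218, 218, 239, 239, 333, 408, 574, 591, 704, 830, 885, 914
The 2 values of 218 occupy positions 1–2 → each gets rank 1.
The 2 values of 239 occupy positions 3–4 → each gets rank 3.
Ana has value 239 → rank 3.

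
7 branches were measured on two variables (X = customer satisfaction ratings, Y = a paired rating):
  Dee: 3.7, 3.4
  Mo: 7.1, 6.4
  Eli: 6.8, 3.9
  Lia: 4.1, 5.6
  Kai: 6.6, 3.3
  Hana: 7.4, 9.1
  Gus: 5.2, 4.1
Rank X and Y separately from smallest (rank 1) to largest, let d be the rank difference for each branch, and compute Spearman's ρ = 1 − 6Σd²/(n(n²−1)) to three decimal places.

0.571

Ranks of variable 1: 1, 6, 5, 2, 4, 7, 3
Ranks of variable 2: 2, 6, 3, 5, 1, 7, 4
d = r₁ − r₂: -1, 0, 2, -3, 3, 0, -1
d²: 1, 0, 4, 9, 9, 0, 1; Σd² = 24
ρ = 1 − 6·24/(7·48) = 1 − 144/336 = 0.571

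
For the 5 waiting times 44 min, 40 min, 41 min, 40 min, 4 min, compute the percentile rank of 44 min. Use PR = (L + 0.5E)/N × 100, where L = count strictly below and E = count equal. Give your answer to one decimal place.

90.0

N = 5.
Strictly below 44: 4. Equal to 44: 1.
PR = (4 + 0.5·1)/5 × 100 = 90.0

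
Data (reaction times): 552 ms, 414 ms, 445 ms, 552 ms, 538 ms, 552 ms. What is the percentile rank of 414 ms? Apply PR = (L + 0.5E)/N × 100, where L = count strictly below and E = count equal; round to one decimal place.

N = 6.
Strictly below 414: 0. Equal to 414: 1.
PR = (0 + 0.5·1)/6 × 100 = 8.3

8.3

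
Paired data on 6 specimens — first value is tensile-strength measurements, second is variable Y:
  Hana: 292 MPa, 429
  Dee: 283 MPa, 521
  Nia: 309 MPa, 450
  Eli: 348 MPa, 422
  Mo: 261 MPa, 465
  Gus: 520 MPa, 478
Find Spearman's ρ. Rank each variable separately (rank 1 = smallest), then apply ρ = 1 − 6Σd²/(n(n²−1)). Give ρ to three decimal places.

-0.257

Ranks of variable 1: 3, 2, 4, 5, 1, 6
Ranks of variable 2: 2, 6, 3, 1, 4, 5
d = r₁ − r₂: 1, -4, 1, 4, -3, 1
d²: 1, 16, 1, 16, 9, 1; Σd² = 44
ρ = 1 − 6·44/(6·35) = 1 − 264/210 = -0.257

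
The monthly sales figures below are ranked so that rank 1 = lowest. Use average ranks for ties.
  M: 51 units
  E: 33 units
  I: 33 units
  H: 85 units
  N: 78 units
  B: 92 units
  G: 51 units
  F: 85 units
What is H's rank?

Sorted (ascending): 33, 33, 51, 51, 78, 85, 85, 92
The 2 values of 33 occupy positions 1–2 → average rank (1+2)/2 = 1.5.
The 2 values of 51 occupy positions 3–4 → average rank (3+4)/2 = 3.5.
The 2 values of 85 occupy positions 6–7 → average rank (6+7)/2 = 6.5.
H has value 85 units → rank 6.5.

6.5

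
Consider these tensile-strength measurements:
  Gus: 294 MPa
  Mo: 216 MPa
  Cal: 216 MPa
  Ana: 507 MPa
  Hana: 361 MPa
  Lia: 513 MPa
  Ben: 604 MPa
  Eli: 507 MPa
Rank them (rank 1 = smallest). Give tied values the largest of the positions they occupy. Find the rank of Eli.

6

Sorted (ascending): 216, 216, 294, 361, 507, 507, 513, 604
The 2 values of 216 occupy positions 1–2 → each gets rank 2.
The 2 values of 507 occupy positions 5–6 → each gets rank 6.
Eli has value 507 MPa → rank 6.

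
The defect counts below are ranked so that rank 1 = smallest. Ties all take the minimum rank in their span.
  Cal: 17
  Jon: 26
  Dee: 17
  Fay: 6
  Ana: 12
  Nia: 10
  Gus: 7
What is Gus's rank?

Sorted (ascending): 6, 7, 10, 12, 17, 17, 26
The 2 values of 17 occupy positions 5–6 → each gets rank 5.
Gus has value 7 → rank 2.

2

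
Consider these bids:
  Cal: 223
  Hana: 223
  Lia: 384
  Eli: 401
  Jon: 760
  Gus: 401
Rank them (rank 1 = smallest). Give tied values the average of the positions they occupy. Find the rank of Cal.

1.5

Sorted (ascending): 223, 223, 384, 401, 401, 760
The 2 values of 223 occupy positions 1–2 → average rank (1+2)/2 = 1.5.
The 2 values of 401 occupy positions 4–5 → average rank (4+5)/2 = 4.5.
Cal has value 223 → rank 1.5.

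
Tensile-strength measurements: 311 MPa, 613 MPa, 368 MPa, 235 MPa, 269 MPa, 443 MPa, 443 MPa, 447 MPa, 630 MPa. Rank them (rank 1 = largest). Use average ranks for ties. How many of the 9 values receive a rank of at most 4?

Sorted (descending): 630, 613, 447, 443, 443, 368, 311, 269, 235
The 2 values of 443 occupy positions 4–5 → average rank (4+5)/2 = 4.5.
Ranks ≤ 4: {1, 2, 3} → 3 values.

3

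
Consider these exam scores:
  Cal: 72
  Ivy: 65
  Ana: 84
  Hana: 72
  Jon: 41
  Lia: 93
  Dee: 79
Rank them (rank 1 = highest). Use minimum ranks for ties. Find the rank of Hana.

4

Sorted (descending): 93, 84, 79, 72, 72, 65, 41
The 2 values of 72 occupy positions 4–5 → each gets rank 4.
Hana has value 72 → rank 4.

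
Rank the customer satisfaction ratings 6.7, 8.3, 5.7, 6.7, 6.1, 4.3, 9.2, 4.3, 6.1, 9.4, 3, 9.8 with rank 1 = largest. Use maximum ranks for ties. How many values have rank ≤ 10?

9

Sorted (descending): 9.8, 9.4, 9.2, 8.3, 6.7, 6.7, 6.1, 6.1, 5.7, 4.3, 4.3, 3
The 2 values of 6.7 occupy positions 5–6 → each gets rank 6.
The 2 values of 6.1 occupy positions 7–8 → each gets rank 8.
The 2 values of 4.3 occupy positions 10–11 → each gets rank 11.
Ranks ≤ 10: {1, 2, 3, 4, 6, 6, 8, 8, 9} → 9 values.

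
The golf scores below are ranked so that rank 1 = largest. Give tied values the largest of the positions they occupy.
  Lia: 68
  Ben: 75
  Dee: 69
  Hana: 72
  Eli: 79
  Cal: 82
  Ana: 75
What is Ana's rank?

Sorted (descending): 82, 79, 75, 75, 72, 69, 68
The 2 values of 75 occupy positions 3–4 → each gets rank 4.
Ana has value 75 → rank 4.

4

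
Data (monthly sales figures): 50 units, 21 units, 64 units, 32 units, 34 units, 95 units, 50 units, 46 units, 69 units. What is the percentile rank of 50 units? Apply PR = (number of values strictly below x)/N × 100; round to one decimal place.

N = 9.
Strictly below 50: 4. Equal to 50: 2.
PR = 4/9 × 100 = 44.4

44.4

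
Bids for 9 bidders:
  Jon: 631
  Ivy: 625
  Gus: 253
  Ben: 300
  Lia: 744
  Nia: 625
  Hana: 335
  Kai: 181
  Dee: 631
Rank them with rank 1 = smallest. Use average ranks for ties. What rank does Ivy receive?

Sorted (ascending): 181, 253, 300, 335, 625, 625, 631, 631, 744
The 2 values of 625 occupy positions 5–6 → average rank (5+6)/2 = 5.5.
The 2 values of 631 occupy positions 7–8 → average rank (7+8)/2 = 7.5.
Ivy has value 625 → rank 5.5.

5.5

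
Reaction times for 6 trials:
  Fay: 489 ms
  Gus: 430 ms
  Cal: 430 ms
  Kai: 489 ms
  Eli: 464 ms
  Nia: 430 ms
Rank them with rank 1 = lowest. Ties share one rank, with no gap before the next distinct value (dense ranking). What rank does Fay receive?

3

Sorted (ascending): 430, 430, 430, 464, 489, 489
The 3 values of 430 share dense rank 1.
The 2 values of 489 share dense rank 3.
Remaining distinct values take the next consecutive integers.
Fay has value 489 ms → rank 3.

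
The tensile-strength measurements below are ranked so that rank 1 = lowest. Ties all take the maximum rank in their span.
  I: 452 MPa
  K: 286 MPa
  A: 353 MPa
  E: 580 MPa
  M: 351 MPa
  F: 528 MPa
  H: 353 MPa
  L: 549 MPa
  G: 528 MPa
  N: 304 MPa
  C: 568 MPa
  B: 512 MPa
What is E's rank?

12

Sorted (ascending): 286, 304, 351, 353, 353, 452, 512, 528, 528, 549, 568, 580
The 2 values of 353 occupy positions 4–5 → each gets rank 5.
The 2 values of 528 occupy positions 8–9 → each gets rank 9.
E has value 580 MPa → rank 12.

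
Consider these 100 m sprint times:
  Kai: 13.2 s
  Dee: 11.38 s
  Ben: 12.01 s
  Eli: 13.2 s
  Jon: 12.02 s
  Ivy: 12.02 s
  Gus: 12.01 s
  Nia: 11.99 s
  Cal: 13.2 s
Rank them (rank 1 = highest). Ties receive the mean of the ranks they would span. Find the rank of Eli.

2

Sorted (descending): 13.2, 13.2, 13.2, 12.02, 12.02, 12.01, 12.01, 11.99, 11.38
The 3 values of 13.2 occupy positions 1–3 → average rank 2.
The 2 values of 12.02 occupy positions 4–5 → average rank (4+5)/2 = 4.5.
The 2 values of 12.01 occupy positions 6–7 → average rank (6+7)/2 = 6.5.
Eli has value 13.2 s → rank 2.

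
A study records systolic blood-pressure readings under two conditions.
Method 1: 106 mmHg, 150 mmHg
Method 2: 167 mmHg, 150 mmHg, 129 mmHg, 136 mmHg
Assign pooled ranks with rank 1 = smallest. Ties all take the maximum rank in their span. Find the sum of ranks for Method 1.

Sorted (ascending): 106, 129, 136, 150, 150, 167
The 2 values of 150 occupy positions 4–5 → each gets rank 5.
Method 1 values → pooled ranks: 106→1, 150→5
Rank sum = 1 + 5 = 6

6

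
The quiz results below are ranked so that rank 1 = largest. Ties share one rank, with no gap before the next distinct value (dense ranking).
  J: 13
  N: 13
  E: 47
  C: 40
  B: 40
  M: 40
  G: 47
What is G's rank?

1

Sorted (descending): 47, 47, 40, 40, 40, 13, 13
The 2 values of 47 share dense rank 1.
The 3 values of 40 share dense rank 2.
The 2 values of 13 share dense rank 3.
G has value 47 → rank 1.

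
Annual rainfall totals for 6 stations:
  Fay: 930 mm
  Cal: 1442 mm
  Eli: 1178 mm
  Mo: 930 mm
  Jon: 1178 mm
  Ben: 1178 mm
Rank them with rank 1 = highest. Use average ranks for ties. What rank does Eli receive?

3

Sorted (descending): 1442, 1178, 1178, 1178, 930, 930
The 3 values of 1178 occupy positions 2–4 → average rank 3.
The 2 values of 930 occupy positions 5–6 → average rank (5+6)/2 = 5.5.
Eli has value 1178 mm → rank 3.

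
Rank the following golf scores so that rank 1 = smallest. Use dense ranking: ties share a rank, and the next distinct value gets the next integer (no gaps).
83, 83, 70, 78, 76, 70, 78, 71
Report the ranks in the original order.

5, 5, 1, 4, 3, 1, 4, 2

Sorted (ascending): 70, 70, 71, 76, 78, 78, 83, 83
The 2 values of 70 share dense rank 1.
The 2 values of 78 share dense rank 4.
The 2 values of 83 share dense rank 5.
Remaining distinct values take the next consecutive integers.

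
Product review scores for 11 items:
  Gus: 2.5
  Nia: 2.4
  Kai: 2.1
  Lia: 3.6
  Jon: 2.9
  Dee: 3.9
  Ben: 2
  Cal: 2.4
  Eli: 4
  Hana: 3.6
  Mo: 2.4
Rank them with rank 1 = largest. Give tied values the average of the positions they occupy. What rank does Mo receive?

8

Sorted (descending): 4, 3.9, 3.6, 3.6, 2.9, 2.5, 2.4, 2.4, 2.4, 2.1, 2
The 2 values of 3.6 occupy positions 3–4 → average rank (3+4)/2 = 3.5.
The 3 values of 2.4 occupy positions 7–9 → average rank 8.
Mo has value 2.4 → rank 8.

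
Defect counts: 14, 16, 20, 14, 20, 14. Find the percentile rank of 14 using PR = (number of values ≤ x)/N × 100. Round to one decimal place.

50.0

N = 6.
Strictly below 14: 0. Equal to 14: 3.
PR = 3/6 × 100 = 50.0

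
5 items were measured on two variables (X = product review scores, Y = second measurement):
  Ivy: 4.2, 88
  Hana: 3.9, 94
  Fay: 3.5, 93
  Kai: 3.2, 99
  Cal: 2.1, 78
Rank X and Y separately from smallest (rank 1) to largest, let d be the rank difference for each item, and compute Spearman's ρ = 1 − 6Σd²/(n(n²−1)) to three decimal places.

0.100

Ranks of variable 1: 5, 4, 3, 2, 1
Ranks of variable 2: 2, 4, 3, 5, 1
d = r₁ − r₂: 3, 0, 0, -3, 0
d²: 9, 0, 0, 9, 0; Σd² = 18
ρ = 1 − 6·18/(5·24) = 1 − 108/120 = 0.100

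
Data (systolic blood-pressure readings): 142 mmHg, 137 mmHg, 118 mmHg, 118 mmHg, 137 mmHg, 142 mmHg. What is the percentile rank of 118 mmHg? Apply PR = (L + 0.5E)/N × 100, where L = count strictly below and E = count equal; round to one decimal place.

N = 6.
Strictly below 118: 0. Equal to 118: 2.
PR = (0 + 0.5·2)/6 × 100 = 16.7

16.7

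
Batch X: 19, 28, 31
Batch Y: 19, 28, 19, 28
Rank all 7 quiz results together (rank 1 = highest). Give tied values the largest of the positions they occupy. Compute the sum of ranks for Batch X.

12

Sorted (descending): 31, 28, 28, 28, 19, 19, 19
The 3 values of 28 occupy positions 2–4 → each gets rank 4.
The 3 values of 19 occupy positions 5–7 → each gets rank 7.
Batch X values → pooled ranks: 19→7, 28→4, 31→1
Rank sum = 7 + 4 + 1 = 12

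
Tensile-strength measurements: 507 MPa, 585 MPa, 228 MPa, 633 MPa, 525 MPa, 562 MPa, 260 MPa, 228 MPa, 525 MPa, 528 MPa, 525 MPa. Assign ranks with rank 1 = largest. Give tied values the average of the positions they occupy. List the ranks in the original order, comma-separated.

Sorted (descending): 633, 585, 562, 528, 525, 525, 525, 507, 260, 228, 228
The 3 values of 525 occupy positions 5–7 → average rank 6.
The 2 values of 228 occupy positions 10–11 → average rank (10+11)/2 = 10.5.

8, 2, 10.5, 1, 6, 3, 9, 10.5, 6, 4, 6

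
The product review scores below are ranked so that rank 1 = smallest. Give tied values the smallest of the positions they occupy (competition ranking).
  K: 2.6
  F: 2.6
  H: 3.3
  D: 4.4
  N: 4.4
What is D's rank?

4

Sorted (ascending): 2.6, 2.6, 3.3, 4.4, 4.4
The 2 values of 2.6 occupy positions 1–2 → each gets rank 1.
The 2 values of 4.4 occupy positions 4–5 → each gets rank 4.
D has value 4.4 → rank 4.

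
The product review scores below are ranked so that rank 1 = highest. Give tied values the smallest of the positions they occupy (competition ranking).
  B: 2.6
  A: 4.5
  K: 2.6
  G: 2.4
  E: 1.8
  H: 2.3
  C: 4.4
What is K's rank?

Sorted (descending): 4.5, 4.4, 2.6, 2.6, 2.4, 2.3, 1.8
The 2 values of 2.6 occupy positions 3–4 → each gets rank 3.
K has value 2.6 → rank 3.

3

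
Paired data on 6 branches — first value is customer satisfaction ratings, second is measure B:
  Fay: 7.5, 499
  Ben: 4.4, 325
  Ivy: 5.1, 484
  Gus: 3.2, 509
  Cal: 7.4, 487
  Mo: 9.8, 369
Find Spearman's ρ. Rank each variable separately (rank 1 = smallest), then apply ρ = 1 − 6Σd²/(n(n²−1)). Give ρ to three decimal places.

-0.200

Ranks of variable 1: 5, 2, 3, 1, 4, 6
Ranks of variable 2: 5, 1, 3, 6, 4, 2
d = r₁ − r₂: 0, 1, 0, -5, 0, 4
d²: 0, 1, 0, 25, 0, 16; Σd² = 42
ρ = 1 − 6·42/(6·35) = 1 − 252/210 = -0.200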